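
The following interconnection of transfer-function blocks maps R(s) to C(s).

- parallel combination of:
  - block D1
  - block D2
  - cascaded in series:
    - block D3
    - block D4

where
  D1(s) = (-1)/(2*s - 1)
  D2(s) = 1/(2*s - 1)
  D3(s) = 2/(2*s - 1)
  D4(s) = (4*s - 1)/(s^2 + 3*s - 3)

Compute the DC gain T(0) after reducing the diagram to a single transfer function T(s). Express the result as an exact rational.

Reducing step by step:

Step 1 - multiply D3, D4 (series) = (8*s - 2)/(2*s^3 + 5*s^2 - 9*s + 3)
Step 2 - parallel reduction of D1, D2, (D3*D4) = (8*s - 2)/(2*s^3 + 5*s^2 - 9*s + 3)
DC gain: substitute s = 0 into T(s) from step 2: T(0) = -2/3.

Answer: -2/3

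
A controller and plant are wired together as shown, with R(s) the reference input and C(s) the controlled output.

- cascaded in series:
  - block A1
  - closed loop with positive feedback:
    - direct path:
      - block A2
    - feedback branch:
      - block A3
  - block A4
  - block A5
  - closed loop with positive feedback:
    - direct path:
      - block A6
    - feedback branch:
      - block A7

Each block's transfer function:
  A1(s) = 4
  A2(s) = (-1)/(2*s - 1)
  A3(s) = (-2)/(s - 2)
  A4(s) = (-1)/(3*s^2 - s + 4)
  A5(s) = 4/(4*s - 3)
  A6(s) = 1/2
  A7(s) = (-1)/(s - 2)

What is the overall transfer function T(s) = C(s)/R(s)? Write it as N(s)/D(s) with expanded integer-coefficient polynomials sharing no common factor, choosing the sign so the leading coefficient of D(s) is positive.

Step 1 - close the feedback loop around A2, A3, giving (2 - s)/(2*s^2 - 5*s)
Step 2 - collapse the loop (A6 forward, A7 return), giving (s - 2)/(2*s - 3)
Step 3 - combine A1, [A2/(1-A2*A3)], A4, A5, [A6/(1-A6*A7)] in series, which is the overall transfer function T(s) = C(s)/R(s) in lowest terms

Hence the answer: (16*s^2 - 64*s + 64)/(48*s^6 - 244*s^5 + 464*s^4 - 547*s^3 + 477*s^2 - 180*s)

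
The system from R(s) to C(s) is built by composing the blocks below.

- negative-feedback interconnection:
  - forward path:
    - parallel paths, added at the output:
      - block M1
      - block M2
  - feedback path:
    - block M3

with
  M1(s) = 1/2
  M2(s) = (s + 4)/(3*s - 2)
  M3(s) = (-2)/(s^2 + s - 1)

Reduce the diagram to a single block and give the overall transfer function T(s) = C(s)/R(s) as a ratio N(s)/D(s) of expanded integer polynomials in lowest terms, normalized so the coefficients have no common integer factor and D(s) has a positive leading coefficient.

1. sum the parallel branches M1, M2 -> (5*s + 6)/(6*s - 4)
2. reduce the feedback loop with forward (M1+M2) and return M3, giving the overall T(s)

Therefore the answer is (5*s^3 + 11*s^2 + s - 6)/(6*s^3 + 2*s^2 - 20*s - 8).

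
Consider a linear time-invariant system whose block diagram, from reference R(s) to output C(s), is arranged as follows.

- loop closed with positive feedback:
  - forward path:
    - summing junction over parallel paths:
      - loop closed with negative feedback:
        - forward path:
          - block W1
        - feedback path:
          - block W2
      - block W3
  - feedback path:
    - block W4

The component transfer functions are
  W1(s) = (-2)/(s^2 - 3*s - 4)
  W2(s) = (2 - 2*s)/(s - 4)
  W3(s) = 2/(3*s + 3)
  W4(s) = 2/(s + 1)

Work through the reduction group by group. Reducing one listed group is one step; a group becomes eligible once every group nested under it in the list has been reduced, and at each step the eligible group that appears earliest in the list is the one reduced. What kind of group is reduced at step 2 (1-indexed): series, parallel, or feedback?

Step 1 - apply the feedback formula to W1, W2
Step 2 - combine [W1/(1+W1*W2)], W3 in parallel
Step 3 - collapse the loop (([W1/(1+W1*W2)]+W3) forward, W4 return)
The group at step 2 is a parallel group.

Answer: parallel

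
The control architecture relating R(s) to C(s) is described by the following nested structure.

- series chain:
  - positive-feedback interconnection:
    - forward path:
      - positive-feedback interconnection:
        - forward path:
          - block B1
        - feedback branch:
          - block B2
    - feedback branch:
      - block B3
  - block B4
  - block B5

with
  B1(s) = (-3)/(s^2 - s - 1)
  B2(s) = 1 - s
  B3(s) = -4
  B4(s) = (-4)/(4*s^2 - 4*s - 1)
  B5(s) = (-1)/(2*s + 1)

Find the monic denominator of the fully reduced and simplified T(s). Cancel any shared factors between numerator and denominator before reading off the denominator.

[1] feedback reduction of B1, B2 gives (-3)/(s^2 - 4*s + 2)
[2] feedback reduction of [B1/(1-B1*B2)], B3 gives (-3)/(s^2 - 4*s - 10)
[3] combine [[B1/(1-B1*B2)]/(1-[B1/(1-B1*B2)]*B3)], B4, B5 in series gives (-12)/(8*s^5 - 36*s^4 - 70*s^3 + 63*s^2 + 64*s + 10)
No further cancellation is possible in the step-3 result, so that is T(s). Its denominator becomes monic after dividing by the leading coefficient 8.

Hence the answer: s^5 - 9*s^4/2 - 35*s^3/4 + 63*s^2/8 + 8*s + 5/4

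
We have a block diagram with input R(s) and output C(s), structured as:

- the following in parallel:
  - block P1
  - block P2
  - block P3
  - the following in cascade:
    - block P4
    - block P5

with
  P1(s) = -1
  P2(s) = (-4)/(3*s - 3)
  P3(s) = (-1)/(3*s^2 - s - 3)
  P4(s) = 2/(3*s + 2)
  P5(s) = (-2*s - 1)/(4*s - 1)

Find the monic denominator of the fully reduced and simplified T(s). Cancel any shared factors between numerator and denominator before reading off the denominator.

The answer is s^5 - 11*s^4/12 - 25*s^3/18 + 17*s^2/18 + 19*s/36 - 1/6.

Reasoning:
(1) multiply P4, P5 (series), giving (-4*s - 2)/(12*s^2 + 5*s - 2)
(2) sum the parallel branches P1, P2, P3, (P4*P5), giving (-108*s^5 - 81*s^4 + 132*s^3 + 155*s^2 - 8*s - 30)/(108*s^5 - 99*s^4 - 150*s^3 + 102*s^2 + 57*s - 18)
That last expression is T(s), already simplified. Scaling its denominator by 1/108 (the reciprocal of the leading coefficient) yields the monic denominator.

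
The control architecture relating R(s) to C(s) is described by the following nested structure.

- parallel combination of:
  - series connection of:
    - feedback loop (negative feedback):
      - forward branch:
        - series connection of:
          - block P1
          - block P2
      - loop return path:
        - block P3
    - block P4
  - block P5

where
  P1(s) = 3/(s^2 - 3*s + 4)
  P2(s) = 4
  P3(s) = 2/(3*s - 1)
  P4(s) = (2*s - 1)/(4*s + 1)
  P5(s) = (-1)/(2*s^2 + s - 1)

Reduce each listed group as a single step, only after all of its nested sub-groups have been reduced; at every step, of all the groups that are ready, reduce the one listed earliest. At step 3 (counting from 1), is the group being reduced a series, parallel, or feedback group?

Reducing step by step:

1. multiply P1, P2 (series)
2. apply the feedback formula to (P1*P2), P3
3. reduce the series chain [(P1*P2)/(1+(P1*P2)*P3)], P4
4. add ([(P1*P2)/(1+(P1*P2)*P3)]*P4), P5 (parallel)
The group at step 3 is a series group.

Answer: series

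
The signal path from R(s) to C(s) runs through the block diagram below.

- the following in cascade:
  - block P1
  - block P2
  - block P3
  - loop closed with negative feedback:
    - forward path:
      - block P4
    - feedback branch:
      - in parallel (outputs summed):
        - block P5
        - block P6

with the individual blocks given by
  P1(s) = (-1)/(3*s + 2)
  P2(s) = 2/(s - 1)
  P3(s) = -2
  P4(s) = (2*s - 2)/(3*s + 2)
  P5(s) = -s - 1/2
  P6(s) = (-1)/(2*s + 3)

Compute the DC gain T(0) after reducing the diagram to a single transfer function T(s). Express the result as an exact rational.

The answer is 12/11.

Reasoning:
(1) sum the parallel branches P5, P6: (-4*s^2 - 8*s - 5)/(4*s + 6)
(2) feedback reduction of P4, (P5+P6): (-4*s^2 - 2*s + 6)/(4*s^3 - 2*s^2 - 16*s - 11)
(3) series reduction of P1, P2, P3, [P4/(1+P4*(P5+P6))]: (-16*s - 24)/(12*s^4 + 2*s^3 - 52*s^2 - 65*s - 22)
Step 3 gives the overall T(s). Then T(0) = -24/(-22) = 12/11.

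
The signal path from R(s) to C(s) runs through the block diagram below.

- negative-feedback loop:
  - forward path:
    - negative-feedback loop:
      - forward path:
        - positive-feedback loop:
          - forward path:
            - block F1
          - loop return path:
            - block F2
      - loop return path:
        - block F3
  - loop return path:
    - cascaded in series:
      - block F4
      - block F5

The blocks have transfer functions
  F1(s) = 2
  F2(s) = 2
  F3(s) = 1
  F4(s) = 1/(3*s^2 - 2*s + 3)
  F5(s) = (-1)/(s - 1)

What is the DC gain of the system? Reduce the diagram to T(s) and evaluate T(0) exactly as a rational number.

Answer: -6

Working:
Step 1 - close the feedback loop around F1, F2 = (-2)/3
Step 2 - reduce the feedback loop with forward [F1/(1-F1*F2)] and return F3 = -2
Step 3 - cascade F4, F5 = (-1)/(3*s^3 - 5*s^2 + 5*s - 3)
Step 4 - feedback reduction of [[F1/(1-F1*F2)]/(1+[F1/(1-F1*F2)]*F3)], (F4*F5) = (-6*s^3 + 10*s^2 - 10*s + 6)/(3*s^3 - 5*s^2 + 5*s - 1)
Evaluating the step-4 result (the overall T(s)) at s = 0 gives T(0) = 6/(-1) = -6.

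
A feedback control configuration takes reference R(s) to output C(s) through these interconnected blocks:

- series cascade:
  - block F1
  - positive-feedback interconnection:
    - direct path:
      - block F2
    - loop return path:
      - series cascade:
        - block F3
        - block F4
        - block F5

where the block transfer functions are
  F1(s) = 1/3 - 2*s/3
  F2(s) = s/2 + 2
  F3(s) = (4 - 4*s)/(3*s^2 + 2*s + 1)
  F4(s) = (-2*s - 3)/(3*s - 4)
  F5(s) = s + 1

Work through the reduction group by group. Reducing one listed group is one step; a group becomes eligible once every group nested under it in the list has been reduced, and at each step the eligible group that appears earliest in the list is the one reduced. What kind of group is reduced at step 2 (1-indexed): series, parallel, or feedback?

Step 1: multiply F3, F4, F5 (series)
Step 2: apply the feedback formula to F2, (F3*F4*F5)
Step 3: series reduction of F1, [F2/(1-F2*(F3*F4*F5))]
Step 2 collapses a feedback group.

Final answer: feedback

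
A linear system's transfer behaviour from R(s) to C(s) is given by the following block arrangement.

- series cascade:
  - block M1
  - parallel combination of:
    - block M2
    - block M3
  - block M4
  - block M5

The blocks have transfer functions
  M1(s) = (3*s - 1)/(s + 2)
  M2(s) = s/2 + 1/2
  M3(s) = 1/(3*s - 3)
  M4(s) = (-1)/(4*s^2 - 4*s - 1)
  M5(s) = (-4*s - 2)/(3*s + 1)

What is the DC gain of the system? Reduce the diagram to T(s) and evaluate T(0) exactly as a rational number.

(1) combine M2, M3 in parallel = (3*s^2 - 1)/(6*s - 6)
(2) cascade M1, (M2+M3), M4, M5 = (18*s^4 + 3*s^3 - 9*s^2 - s + 1)/(36*s^5 + 12*s^4 - 117*s^3 + 24*s^2 + 39*s + 6)
The step-2 result is T(s). Setting s = 0: T(0) = 1/6.

Answer: 1/6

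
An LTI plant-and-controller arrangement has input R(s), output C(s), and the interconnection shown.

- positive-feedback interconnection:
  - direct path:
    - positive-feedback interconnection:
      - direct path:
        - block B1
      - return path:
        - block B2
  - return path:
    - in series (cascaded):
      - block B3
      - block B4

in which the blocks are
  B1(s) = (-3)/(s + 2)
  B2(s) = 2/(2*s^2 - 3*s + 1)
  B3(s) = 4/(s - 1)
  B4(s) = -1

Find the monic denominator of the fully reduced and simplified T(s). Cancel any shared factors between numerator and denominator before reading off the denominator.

First reduce the diagram to T(s).

Step 1 - collapse the loop (B1 forward, B2 return) = (-6*s^2 + 9*s - 3)/(2*s^3 + s^2 - 5*s + 8)
Step 2 - cascade B3, B4 = (-4)/(s - 1)
Step 3 - apply the feedback formula to [B1/(1-B1*B2)], (B3*B4) = (-6*s^2 + 9*s - 3)/(2*s^3 + s^2 - 29*s + 20)
Step 3 gives the fully reduced T(s), with no common factor left to cancel. The denominator's leading coefficient is 2, so divide each of its coefficients by 2 to get the monic form.

Answer: s^3 + s^2/2 - 29*s/2 + 10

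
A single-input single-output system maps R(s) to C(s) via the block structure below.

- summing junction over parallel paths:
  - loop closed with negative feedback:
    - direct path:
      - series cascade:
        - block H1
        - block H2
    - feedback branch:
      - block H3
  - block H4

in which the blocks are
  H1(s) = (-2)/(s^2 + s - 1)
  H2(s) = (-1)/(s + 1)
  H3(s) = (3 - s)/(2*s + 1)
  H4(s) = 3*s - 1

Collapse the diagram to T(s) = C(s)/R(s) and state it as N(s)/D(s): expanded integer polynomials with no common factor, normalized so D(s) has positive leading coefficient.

(1) cascade H1, H2, giving 2/(s^3 + 2*s^2 - 1)
(2) apply the feedback formula to (H1*H2), H3, giving (4*s + 2)/(2*s^4 + 5*s^3 + 2*s^2 - 4*s + 5)
(3) reduce the parallel group [(H1*H2)/(1+(H1*H2)*H3)], H4: this yields T(s), and no further normalization is needed

Hence the answer: (6*s^5 + 13*s^4 + s^3 - 14*s^2 + 23*s - 3)/(2*s^4 + 5*s^3 + 2*s^2 - 4*s + 5)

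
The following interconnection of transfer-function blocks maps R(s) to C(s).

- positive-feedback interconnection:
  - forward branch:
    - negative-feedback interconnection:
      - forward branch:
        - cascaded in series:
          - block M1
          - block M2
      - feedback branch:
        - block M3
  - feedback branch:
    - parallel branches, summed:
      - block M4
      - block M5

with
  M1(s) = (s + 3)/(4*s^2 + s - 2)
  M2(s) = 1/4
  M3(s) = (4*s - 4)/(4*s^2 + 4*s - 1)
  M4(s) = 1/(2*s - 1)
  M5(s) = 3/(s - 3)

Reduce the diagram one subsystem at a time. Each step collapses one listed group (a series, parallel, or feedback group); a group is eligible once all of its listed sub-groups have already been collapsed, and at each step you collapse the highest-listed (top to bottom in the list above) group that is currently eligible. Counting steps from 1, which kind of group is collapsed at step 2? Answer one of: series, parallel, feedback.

Step 1 - combine M1, M2 in series
Step 2 - collapse the loop ((M1*M2) forward, M3 return)
Step 3 - reduce the parallel group M4, M5
Step 4 - reduce the feedback loop with forward [(M1*M2)/(1+(M1*M2)*M3)] and return (M4+M5)
Step 2 collapses a feedback group.

Final answer: feedback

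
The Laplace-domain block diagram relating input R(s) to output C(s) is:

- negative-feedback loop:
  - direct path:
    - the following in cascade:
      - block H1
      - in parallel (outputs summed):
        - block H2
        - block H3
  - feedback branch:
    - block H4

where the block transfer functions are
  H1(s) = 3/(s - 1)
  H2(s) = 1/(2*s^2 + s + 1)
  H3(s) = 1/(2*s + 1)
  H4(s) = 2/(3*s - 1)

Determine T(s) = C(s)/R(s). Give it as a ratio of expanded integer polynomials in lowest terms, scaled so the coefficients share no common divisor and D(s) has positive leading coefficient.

Reducing step by step:

1. combine H2, H3 in parallel gives (2*s^2 + 3*s + 2)/(4*s^3 + 4*s^2 + 3*s + 1)
2. cascade H1, (H2+H3) gives (6*s^2 + 9*s + 6)/(4*s^4 - s^2 - 2*s - 1)
3. feedback reduction of (H1*(H2+H3)), H4, which is the overall transfer function T(s) = C(s)/R(s) in lowest terms

Answer: (18*s^3 + 21*s^2 + 9*s - 6)/(12*s^5 - 4*s^4 - 3*s^3 + 7*s^2 + 17*s + 13)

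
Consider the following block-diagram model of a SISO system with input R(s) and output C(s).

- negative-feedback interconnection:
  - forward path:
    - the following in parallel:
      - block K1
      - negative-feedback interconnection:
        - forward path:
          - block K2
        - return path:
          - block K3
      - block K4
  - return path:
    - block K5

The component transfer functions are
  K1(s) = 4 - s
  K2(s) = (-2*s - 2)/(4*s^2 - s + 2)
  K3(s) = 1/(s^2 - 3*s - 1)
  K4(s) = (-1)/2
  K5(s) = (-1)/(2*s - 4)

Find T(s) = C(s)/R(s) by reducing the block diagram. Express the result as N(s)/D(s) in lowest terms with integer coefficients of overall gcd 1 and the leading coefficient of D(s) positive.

1. close the feedback loop around K2, K3: (-2*s^3 + 4*s^2 + 8*s + 2)/(4*s^4 - 13*s^3 + s^2 - 7*s - 4)
2. parallel reduction of K1, [K2/(1+K2*K3)], K4: (-8*s^5 + 54*s^4 - 97*s^3 + 29*s^2 - 25*s - 24)/(8*s^4 - 26*s^3 + 2*s^2 - 14*s - 8)
3. collapse the loop ((K1+[K2/(1+K2*K3)]+K4) forward, K5 return): this yields T(s), and no further normalization is needed

Final answer: (-16*s^6 + 140*s^5 - 410*s^4 + 446*s^3 - 166*s^2 + 52*s + 96)/(24*s^5 - 138*s^4 + 205*s^3 - 65*s^2 + 65*s + 56)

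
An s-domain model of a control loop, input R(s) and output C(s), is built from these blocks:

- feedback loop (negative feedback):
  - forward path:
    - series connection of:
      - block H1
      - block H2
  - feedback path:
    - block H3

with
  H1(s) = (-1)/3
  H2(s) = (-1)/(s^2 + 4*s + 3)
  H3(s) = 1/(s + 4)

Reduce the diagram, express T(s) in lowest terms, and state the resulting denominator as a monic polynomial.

(1) cascade H1, H2 gives 1/(3*s^2 + 12*s + 9)
(2) collapse the loop ((H1*H2) forward, H3 return) gives (s + 4)/(3*s^3 + 24*s^2 + 57*s + 37)
Step 2 gives the fully reduced T(s), with no common factor left to cancel. The denominator's leading coefficient is 3, so divide each of its coefficients by 3 to get the monic form.

Hence the answer: s^3 + 8*s^2 + 19*s + 37/3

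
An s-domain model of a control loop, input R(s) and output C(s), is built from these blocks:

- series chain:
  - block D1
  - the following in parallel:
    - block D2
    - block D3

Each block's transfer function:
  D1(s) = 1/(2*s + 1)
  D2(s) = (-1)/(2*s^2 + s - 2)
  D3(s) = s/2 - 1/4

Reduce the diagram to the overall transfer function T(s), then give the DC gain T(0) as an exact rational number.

Reducing step by step:

Step 1. combine D2, D3 in parallel, giving (4*s^3 - 5*s - 2)/(8*s^2 + 4*s - 8)
Step 2. series reduction of D1, (D2+D3), giving (2*s^2 - s - 2)/(8*s^2 + 4*s - 8)
The step-2 result is T(s). Setting s = 0: T(0) = -2/(-8) = 1/4.

Answer: 1/4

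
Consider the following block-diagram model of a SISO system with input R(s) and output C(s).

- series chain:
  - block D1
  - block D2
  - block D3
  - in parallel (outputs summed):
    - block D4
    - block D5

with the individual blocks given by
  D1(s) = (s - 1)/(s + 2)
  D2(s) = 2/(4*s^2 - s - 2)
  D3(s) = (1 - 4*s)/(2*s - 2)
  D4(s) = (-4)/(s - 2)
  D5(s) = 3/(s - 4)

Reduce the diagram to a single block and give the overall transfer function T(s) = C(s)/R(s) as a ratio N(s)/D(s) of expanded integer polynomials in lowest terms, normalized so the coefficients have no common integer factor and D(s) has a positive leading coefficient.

(1) reduce the parallel group D4, D5 = (10 - s)/(s^2 - 6*s + 8)
(2) reduce the series chain D1, D2, D3, (D4+D5), which is the overall transfer function T(s) = C(s)/R(s) in lowest terms

Therefore the answer is (4*s^2 - 41*s + 10)/(4*s^5 - 17*s^4 - 14*s^3 + 76*s^2 - 8*s - 32).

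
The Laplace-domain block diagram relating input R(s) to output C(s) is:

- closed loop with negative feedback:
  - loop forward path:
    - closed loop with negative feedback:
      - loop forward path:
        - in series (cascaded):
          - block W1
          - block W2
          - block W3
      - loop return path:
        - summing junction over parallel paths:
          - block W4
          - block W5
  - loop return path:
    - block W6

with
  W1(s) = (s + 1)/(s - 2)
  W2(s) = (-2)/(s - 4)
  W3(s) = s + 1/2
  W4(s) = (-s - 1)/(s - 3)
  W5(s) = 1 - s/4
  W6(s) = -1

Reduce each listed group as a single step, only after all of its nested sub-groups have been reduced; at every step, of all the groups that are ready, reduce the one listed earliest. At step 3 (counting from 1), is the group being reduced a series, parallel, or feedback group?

Step 1. combine W1, W2, W3 in series
Step 2. add W4, W5 (parallel)
Step 3. reduce the feedback loop with forward (W1*W2*W3) and return (W4+W5)
Step 4. apply the feedback formula to [(W1*W2*W3)/(1+(W1*W2*W3)*(W4+W5))], W6
Step 3 collapses a feedback group.

Therefore the answer is feedback.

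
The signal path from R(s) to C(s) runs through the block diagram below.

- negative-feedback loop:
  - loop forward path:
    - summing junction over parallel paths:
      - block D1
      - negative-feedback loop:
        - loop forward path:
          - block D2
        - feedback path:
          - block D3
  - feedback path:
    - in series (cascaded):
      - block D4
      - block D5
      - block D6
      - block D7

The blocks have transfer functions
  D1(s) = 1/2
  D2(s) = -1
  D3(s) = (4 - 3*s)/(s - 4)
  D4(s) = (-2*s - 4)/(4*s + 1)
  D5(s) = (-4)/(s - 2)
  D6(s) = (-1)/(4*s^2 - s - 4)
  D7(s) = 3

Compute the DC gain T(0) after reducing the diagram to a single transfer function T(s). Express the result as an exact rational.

Step 1: collapse the loop (D2 forward, D3 return) -> (4 - s)/(4*s - 8)
Step 2: reduce the parallel group D1, [D2/(1+D2*D3)] -> s/(4*s - 8)
Step 3: combine D4, D5, D6, D7 in series -> (-24*s - 48)/(16*s^4 - 32*s^3 - 17*s^2 + 30*s + 8)
Step 4: close the feedback loop around (D1+[D2/(1+D2*D3)]), (D4*D5*D6*D7) -> (16*s^5 - 32*s^4 - 17*s^3 + 30*s^2 + 8*s)/(64*s^5 - 256*s^4 + 188*s^3 + 232*s^2 - 256*s - 64)
Step 4 gives the overall T(s). Then T(0) = 0/(-64) = 0.

Final answer: 0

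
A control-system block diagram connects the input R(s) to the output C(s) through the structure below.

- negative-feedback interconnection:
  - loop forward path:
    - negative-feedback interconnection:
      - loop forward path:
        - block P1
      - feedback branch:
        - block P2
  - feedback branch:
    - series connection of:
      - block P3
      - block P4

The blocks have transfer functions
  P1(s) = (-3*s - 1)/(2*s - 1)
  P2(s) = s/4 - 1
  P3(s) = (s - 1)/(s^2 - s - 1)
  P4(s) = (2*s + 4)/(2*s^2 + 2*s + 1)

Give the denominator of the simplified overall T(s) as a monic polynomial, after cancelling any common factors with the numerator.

Step 1: apply the feedback formula to P1, P2 -> (12*s + 4)/(3*s^2 - 19*s)
Step 2: cascade P3, P4 -> (2*s^2 + 2*s - 4)/(2*s^4 - 3*s^2 - 3*s - 1)
Step 3: close the feedback loop around [P1/(1+P1*P2)], (P3*P4) -> (24*s^5 + 8*s^4 - 36*s^3 - 48*s^2 - 24*s - 4)/(6*s^6 - 38*s^5 - 9*s^4 + 72*s^3 + 86*s^2 - 21*s - 16)
Step 3 gives the fully reduced T(s), with no common factor left to cancel. The denominator's leading coefficient is 6, so divide each of its coefficients by 6 to get the monic form.

Therefore the answer is s^6 - 19*s^5/3 - 3*s^4/2 + 12*s^3 + 43*s^2/3 - 7*s/2 - 8/3.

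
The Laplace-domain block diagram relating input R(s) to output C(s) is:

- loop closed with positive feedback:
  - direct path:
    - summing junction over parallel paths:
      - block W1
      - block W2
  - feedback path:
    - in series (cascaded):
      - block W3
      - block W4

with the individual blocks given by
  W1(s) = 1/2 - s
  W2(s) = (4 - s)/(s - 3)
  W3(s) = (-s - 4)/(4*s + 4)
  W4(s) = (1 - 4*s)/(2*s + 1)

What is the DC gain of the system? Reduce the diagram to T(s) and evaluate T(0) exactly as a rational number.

[1] sum the parallel branches W1, W2 = (-2*s^2 + 5*s + 5)/(2*s - 6)
[2] multiply W3, W4 (series) = (4*s^2 + 15*s - 4)/(8*s^2 + 12*s + 4)
[3] apply the feedback formula to (W1+W2), (W3*W4) = (-16*s^4 + 16*s^3 + 92*s^2 + 80*s + 20)/(8*s^4 + 26*s^3 - 127*s^2 - 119*s - 4)
The step-3 result is T(s). Setting s = 0: T(0) = 20/(-4) = -5.

Hence the answer: -5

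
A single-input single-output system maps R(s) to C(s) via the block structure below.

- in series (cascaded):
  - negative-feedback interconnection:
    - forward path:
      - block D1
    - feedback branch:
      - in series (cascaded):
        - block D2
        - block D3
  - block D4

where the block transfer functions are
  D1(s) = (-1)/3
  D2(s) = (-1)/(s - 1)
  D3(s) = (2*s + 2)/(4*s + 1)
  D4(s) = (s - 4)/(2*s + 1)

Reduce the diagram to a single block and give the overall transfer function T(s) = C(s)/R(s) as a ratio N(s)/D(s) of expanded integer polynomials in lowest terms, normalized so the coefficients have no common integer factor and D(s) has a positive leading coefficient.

The answer is (-4*s^3 + 19*s^2 - 11*s - 4)/(24*s^3 - 2*s^2 - 9*s - 1).

Reasoning:
(1) reduce the series chain D2, D3 = (-2*s - 2)/(4*s^2 - 3*s - 1)
(2) reduce the feedback loop with forward D1 and return (D2*D3) = (-4*s^2 + 3*s + 1)/(12*s^2 - 7*s - 1)
(3) combine [D1/(1+D1*(D2*D3))], D4 in series, which is the overall transfer function T(s) = C(s)/R(s) in lowest terms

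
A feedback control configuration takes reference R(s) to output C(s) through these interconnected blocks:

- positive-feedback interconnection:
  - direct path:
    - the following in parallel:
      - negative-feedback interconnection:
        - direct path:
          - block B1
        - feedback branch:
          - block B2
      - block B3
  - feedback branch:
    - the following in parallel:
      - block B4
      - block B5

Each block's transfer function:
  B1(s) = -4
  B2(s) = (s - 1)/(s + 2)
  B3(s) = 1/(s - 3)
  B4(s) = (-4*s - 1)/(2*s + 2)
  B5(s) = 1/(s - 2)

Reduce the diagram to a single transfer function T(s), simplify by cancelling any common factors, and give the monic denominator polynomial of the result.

1. reduce the feedback loop with forward B1 and return B2 -> (4*s + 8)/(3*s - 6)
2. add [B1/(1+B1*B2)], B3 (parallel) -> (4*s^2 - s - 30)/(3*s^2 - 15*s + 18)
3. parallel reduction of B4, B5 -> (-4*s^2 + 9*s + 4)/(2*s^2 - 2*s - 4)
4. close the feedback loop around ([B1/(1+B1*B2)]+B3), (B4+B5) -> (8*s^4 - 10*s^3 - 74*s^2 + 64*s + 120)/(22*s^4 - 76*s^3 - 73*s^2 + 298*s + 48)
The result of step 4 is T(s) in lowest terms. Its denominator has leading coefficient 22; dividing the denominator through by 22 makes it monic.

Final answer: s^4 - 38*s^3/11 - 73*s^2/22 + 149*s/11 + 24/11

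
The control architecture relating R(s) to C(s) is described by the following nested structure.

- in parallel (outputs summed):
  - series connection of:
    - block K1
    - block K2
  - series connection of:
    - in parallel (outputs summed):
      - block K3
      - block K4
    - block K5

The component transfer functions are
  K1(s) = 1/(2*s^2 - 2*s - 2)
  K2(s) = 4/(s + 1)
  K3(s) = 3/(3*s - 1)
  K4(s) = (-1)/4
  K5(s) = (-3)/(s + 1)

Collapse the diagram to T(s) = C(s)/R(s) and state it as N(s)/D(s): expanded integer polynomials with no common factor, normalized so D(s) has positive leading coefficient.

(1) combine K1, K2 in series = 2/(s^3 - 2*s - 1)
(2) add K3, K4 (parallel) = (13 - 3*s)/(12*s - 4)
(3) reduce the series chain (K3+K4), K5 = (9*s - 39)/(12*s^2 + 8*s - 4)
(4) reduce the parallel group (K1*K2), ((K3+K4)*K5); the result is T(s) itself (integer coefficients, no common factor, positive leading denominator coefficient)

Therefore the answer is (9*s^3 - 48*s^2 + 54*s + 31)/(12*s^4 - 4*s^3 - 24*s^2 - 4*s + 4).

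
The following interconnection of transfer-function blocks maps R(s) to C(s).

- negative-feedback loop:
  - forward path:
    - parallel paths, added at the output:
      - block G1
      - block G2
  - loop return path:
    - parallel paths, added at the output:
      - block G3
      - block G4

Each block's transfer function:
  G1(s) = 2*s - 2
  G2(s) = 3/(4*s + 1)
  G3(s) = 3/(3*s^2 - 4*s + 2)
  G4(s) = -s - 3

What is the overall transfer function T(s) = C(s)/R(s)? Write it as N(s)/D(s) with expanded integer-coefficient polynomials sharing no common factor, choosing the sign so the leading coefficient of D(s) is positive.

Reducing step by step:

(1) combine G1, G2 in parallel, giving (8*s^2 - 6*s + 1)/(4*s + 1)
(2) reduce the parallel group G3, G4, giving (-3*s^3 - 5*s^2 + 10*s - 3)/(3*s^2 - 4*s + 2)
(3) apply the feedback formula to (G1+G2), (G3+G4), which is the overall transfer function T(s) = C(s)/R(s) in lowest terms

Answer: (-24*s^4 + 50*s^3 - 43*s^2 + 16*s - 2)/(24*s^5 + 22*s^4 - 119*s^3 + 102*s^2 - 32*s + 1)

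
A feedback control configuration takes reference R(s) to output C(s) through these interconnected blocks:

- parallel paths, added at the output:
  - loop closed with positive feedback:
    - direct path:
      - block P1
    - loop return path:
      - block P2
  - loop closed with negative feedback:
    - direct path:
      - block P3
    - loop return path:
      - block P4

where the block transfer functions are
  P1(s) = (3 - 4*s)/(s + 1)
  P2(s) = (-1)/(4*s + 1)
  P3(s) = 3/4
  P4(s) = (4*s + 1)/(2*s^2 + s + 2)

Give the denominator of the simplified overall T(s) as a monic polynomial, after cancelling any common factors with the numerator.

Reducing step by step:

Step 1 - collapse the loop (P1 forward, P2 return) = (-16*s^2 + 8*s + 3)/(4*s^2 + s + 4)
Step 2 - close the feedback loop around P3, P4 = (6*s^2 + 3*s + 6)/(8*s^2 + 16*s + 11)
Step 3 - sum the parallel branches [P1/(1-P1*P2)], [P3/(1+P3*P4)] = (-104*s^4 - 174*s^3 + 27*s^2 + 154*s + 57)/(32*s^4 + 72*s^3 + 92*s^2 + 75*s + 44)
Step 3 gives the fully reduced T(s), with no common factor left to cancel. The denominator's leading coefficient is 32, so divide each of its coefficients by 32 to get the monic form.

Answer: s^4 + 9*s^3/4 + 23*s^2/8 + 75*s/32 + 11/8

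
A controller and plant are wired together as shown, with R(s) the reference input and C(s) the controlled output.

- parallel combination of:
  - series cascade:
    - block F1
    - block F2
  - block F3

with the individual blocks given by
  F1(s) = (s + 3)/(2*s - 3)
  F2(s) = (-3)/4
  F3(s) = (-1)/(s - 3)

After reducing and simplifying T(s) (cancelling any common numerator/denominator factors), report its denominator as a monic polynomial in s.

Answer: s^2 - 9*s/2 + 9/2

Working:
(1) combine F1, F2 in series -> (-3*s - 9)/(8*s - 12)
(2) combine (F1*F2), F3 in parallel -> (-3*s^2 - 8*s + 39)/(8*s^2 - 36*s + 36)
That last expression is T(s), already simplified. Scaling its denominator by 1/8 (the reciprocal of the leading coefficient) yields the monic denominator.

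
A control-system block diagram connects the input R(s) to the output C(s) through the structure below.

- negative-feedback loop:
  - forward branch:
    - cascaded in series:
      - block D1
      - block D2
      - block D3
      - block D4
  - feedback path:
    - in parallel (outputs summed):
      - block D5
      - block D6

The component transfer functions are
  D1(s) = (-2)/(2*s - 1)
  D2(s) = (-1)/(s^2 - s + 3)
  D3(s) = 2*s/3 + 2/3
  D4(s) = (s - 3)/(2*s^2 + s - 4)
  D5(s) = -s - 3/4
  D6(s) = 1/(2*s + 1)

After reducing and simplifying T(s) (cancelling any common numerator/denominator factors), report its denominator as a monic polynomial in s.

Step 1 - cascade D1, D2, D3, D4, giving (4*s^2 - 8*s - 12)/(12*s^5 - 12*s^4 + 9*s^3 + 39*s^2 - 93*s + 36)
Step 2 - add D5, D6 (parallel), giving (-8*s^2 - 10*s + 1)/(8*s + 4)
Step 3 - collapse the loop ((D1*D2*D3*D4) forward, (D5+D6) return), giving (8*s^3 - 12*s^2 - 32*s - 12)/(24*s^6 - 12*s^5 - 2*s^4 + 93*s^3 - 102*s^2 + 7*s + 33)
The result of step 3 is T(s) in lowest terms. Its denominator has leading coefficient 24; dividing the denominator through by 24 makes it monic.

Answer: s^6 - s^5/2 - s^4/12 + 31*s^3/8 - 17*s^2/4 + 7*s/24 + 11/8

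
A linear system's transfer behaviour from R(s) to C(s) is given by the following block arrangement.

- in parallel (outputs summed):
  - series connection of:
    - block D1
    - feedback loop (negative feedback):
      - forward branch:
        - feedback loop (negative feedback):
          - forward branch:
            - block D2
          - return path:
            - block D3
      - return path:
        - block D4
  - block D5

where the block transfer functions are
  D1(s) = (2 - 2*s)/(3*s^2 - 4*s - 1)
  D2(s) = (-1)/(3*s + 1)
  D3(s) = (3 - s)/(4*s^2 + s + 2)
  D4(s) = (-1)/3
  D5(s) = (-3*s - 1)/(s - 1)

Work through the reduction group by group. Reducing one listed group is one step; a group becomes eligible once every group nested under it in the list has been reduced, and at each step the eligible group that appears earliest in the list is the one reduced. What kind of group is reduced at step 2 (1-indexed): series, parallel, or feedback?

Reducing step by step:

1. close the feedback loop around D2, D3
2. reduce the feedback loop with forward [D2/(1+D2*D3)] and return D4
3. combine D1, [[D2/(1+D2*D3)]/(1+[D2/(1+D2*D3)]*D4)] in series
4. parallel reduction of (D1*[[D2/(1+D2*D3)]/(1+[D2/(1+D2*D3)]*D4)]), D5
So the answer for step 2 is feedback.

Answer: feedback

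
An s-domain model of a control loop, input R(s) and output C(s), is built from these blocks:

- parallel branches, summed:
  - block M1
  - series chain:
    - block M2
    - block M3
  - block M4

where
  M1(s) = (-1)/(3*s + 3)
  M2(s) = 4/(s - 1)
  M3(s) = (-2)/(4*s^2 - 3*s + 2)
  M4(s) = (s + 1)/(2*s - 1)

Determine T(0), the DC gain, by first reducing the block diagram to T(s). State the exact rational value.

Step 1: cascade M2, M3 = (-8)/(4*s^3 - 7*s^2 + 5*s - 2)
Step 2: parallel reduction of M1, (M2*M3), M4 = (12*s^5 - 5*s^4 + 3*s^3 - 62*s^2 - 12*s + 16)/(24*s^5 - 30*s^4 - 3*s^3 + 24*s^2 - 21*s + 6)
Evaluating the step-2 result (the overall T(s)) at s = 0 gives T(0) = 16/6 = 8/3.

Hence the answer: 8/3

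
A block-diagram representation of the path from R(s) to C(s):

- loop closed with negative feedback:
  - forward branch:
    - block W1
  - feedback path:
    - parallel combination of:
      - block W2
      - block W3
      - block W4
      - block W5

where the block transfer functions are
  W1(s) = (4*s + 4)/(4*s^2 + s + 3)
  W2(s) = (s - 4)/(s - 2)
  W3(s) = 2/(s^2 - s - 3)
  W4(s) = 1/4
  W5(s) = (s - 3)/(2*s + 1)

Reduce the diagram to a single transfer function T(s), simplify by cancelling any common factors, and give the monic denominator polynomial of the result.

(1) sum the parallel branches W2, W3, W4, W5 gives (14*s^4 - 65*s^3 + 31*s^2 + 123*s - 34)/(8*s^4 - 20*s^3 - 20*s^2 + 44*s + 24)
(2) collapse the loop (W1 forward, (W2+W3+W4+W5) return) gives (4*s^5 - 6*s^4 - 20*s^3 + 12*s^2 + 34*s + 12)/(4*s^6 - 2*s^5 - 35*s^4 - 5*s^3 + 87*s^2 + 64*s - 8)
No further cancellation is possible in the step-2 result, so that is T(s). Its denominator becomes monic after dividing by the leading coefficient 4.

Final answer: s^6 - s^5/2 - 35*s^4/4 - 5*s^3/4 + 87*s^2/4 + 16*s - 2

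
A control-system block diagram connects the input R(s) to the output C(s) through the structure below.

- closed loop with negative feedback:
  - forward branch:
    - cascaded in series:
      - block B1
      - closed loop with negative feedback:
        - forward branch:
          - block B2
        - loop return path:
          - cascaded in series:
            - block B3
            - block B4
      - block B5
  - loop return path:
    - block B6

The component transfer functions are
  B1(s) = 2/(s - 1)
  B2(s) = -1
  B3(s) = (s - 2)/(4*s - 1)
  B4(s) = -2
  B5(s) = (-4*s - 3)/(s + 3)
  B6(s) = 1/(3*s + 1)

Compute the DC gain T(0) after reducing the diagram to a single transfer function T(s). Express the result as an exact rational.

The answer is -2/3.

Reasoning:
Step 1 - cascade B3, B4: (4 - 2*s)/(4*s - 1)
Step 2 - apply the feedback formula to B2, (B3*B4): (1 - 4*s)/(6*s - 5)
Step 3 - multiply B1, [B2/(1+B2*(B3*B4))], B5 (series): (32*s^2 + 16*s - 6)/(6*s^3 + 7*s^2 - 28*s + 15)
Step 4 - feedback reduction of (B1*[B2/(1+B2*(B3*B4))]*B5), B6: (96*s^3 + 80*s^2 - 2*s - 6)/(18*s^4 + 27*s^3 - 45*s^2 + 33*s + 9)
DC gain: substitute s = 0 into T(s) from step 4: T(0) = -6/9 = -2/3.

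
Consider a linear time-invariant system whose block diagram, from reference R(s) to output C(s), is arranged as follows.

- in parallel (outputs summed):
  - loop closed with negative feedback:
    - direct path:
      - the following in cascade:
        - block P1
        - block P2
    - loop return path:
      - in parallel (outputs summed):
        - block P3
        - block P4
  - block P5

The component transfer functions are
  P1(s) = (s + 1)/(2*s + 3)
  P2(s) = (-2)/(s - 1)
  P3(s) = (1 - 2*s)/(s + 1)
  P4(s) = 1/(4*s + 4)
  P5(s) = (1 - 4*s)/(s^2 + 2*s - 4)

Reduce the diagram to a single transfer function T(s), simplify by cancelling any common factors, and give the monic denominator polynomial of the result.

[1] combine P1, P2 in series, giving (-2*s - 2)/(2*s^2 + s - 3)
[2] sum the parallel branches P3, P4, giving (5 - 8*s)/(4*s + 4)
[3] feedback reduction of (P1*P2), (P3+P4), giving (-4*s - 4)/(4*s^2 + 10*s - 11)
[4] combine [(P1*P2)/(1+(P1*P2)*(P3+P4))], P5 in parallel, giving (-20*s^3 - 48*s^2 + 62*s + 5)/(4*s^4 + 18*s^3 - 7*s^2 - 62*s + 44)
Step 4 gives the fully reduced T(s), with no common factor left to cancel. The denominator's leading coefficient is 4, so divide each of its coefficients by 4 to get the monic form.

Final answer: s^4 + 9*s^3/2 - 7*s^2/4 - 31*s/2 + 11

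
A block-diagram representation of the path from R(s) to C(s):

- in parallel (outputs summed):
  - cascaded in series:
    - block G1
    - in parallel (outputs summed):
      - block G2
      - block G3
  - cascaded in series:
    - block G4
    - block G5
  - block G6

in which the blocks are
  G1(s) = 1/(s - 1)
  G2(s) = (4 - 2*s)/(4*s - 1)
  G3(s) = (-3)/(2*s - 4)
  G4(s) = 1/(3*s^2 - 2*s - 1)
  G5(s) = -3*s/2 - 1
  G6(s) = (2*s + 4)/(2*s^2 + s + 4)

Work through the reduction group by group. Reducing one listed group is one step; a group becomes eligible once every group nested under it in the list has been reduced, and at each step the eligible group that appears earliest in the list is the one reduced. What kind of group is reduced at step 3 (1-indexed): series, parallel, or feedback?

The answer is series.

Reasoning:
Step 1: add G2, G3 (parallel)
Step 2: reduce the series chain G1, (G2+G3)
Step 3: combine G4, G5 in series
Step 4: add (G1*(G2+G3)), (G4*G5), G6 (parallel)
Step 3 collapses a series group.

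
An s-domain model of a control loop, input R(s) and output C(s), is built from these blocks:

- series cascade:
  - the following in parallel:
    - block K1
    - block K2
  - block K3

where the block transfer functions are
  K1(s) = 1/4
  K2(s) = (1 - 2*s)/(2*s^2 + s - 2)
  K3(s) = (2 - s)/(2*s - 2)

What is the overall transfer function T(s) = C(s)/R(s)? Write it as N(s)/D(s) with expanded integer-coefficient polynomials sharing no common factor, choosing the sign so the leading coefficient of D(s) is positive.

Step 1 - sum the parallel branches K1, K2; result (2*s^2 - 7*s + 2)/(8*s^2 + 4*s - 8)
Step 2 - combine (K1+K2), K3 in series; the result is T(s) itself (integer coefficients, no common factor, positive leading denominator coefficient)

Final answer: (-2*s^3 + 11*s^2 - 16*s + 4)/(16*s^3 - 8*s^2 - 24*s + 16)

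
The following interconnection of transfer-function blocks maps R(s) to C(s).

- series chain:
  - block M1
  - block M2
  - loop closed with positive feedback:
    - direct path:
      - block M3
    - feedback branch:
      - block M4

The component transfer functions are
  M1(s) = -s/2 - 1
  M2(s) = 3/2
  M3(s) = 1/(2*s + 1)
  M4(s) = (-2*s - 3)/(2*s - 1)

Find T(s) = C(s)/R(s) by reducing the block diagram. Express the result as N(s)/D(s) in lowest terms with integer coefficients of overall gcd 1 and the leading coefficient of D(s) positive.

Reducing step by step:

Step 1 - collapse the loop (M3 forward, M4 return) -> (2*s - 1)/(4*s^2 + 2*s + 2)
Step 2 - cascade M1, M2, [M3/(1-M3*M4)], giving the overall T(s)

Answer: (-6*s^2 - 9*s + 6)/(16*s^2 + 8*s + 8)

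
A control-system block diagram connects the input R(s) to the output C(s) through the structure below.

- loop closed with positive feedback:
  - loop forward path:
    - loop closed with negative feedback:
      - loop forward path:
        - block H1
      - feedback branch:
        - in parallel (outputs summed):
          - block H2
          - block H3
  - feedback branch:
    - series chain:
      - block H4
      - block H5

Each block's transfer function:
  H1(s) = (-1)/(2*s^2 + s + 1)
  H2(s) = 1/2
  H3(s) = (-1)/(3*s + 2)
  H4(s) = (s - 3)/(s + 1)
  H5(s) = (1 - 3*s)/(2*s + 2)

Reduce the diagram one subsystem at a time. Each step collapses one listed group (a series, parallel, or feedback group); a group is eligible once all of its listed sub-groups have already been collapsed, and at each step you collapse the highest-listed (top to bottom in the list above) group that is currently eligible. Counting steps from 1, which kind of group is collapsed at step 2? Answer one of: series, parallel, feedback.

Answer: feedback

Working:
1. parallel reduction of H2, H3
2. collapse the loop (H1 forward, (H2+H3) return)
3. series reduction of H4, H5
4. close the feedback loop around [H1/(1+H1*(H2+H3))], (H4*H5)
So the answer for step 2 is feedback.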